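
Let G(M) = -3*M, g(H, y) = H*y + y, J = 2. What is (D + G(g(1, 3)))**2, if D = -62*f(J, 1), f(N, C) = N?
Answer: 20164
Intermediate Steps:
g(H, y) = y + H*y
D = -124 (D = -62*2 = -124)
(D + G(g(1, 3)))**2 = (-124 - 9*(1 + 1))**2 = (-124 - 9*2)**2 = (-124 - 3*6)**2 = (-124 - 18)**2 = (-142)**2 = 20164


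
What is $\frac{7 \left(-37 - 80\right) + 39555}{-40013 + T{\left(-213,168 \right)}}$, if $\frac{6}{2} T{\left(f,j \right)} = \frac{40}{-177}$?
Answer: $- \frac{20568816}{21246943} \approx -0.96808$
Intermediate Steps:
$T{\left(f,j \right)} = - \frac{40}{531}$ ($T{\left(f,j \right)} = \frac{40 \frac{1}{-177}}{3} = \frac{40 \left(- \frac{1}{177}\right)}{3} = \frac{1}{3} \left(- \frac{40}{177}\right) = - \frac{40}{531}$)
$\frac{7 \left(-37 - 80\right) + 39555}{-40013 + T{\left(-213,168 \right)}} = \frac{7 \left(-37 - 80\right) + 39555}{-40013 - \frac{40}{531}} = \frac{7 \left(-117\right) + 39555}{- \frac{21246943}{531}} = \left(-819 + 39555\right) \left(- \frac{531}{21246943}\right) = 38736 \left(- \frac{531}{21246943}\right) = - \frac{20568816}{21246943}$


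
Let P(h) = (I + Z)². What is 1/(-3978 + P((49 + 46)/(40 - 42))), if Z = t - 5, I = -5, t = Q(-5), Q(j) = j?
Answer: -1/3753 ≈ -0.00026645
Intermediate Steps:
t = -5
Z = -10 (Z = -5 - 5 = -10)
P(h) = 225 (P(h) = (-5 - 10)² = (-15)² = 225)
1/(-3978 + P((49 + 46)/(40 - 42))) = 1/(-3978 + 225) = 1/(-3753) = -1/3753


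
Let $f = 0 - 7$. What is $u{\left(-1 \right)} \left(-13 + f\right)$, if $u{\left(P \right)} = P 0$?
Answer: $0$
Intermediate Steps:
$u{\left(P \right)} = 0$
$f = -7$ ($f = 0 - 7 = -7$)
$u{\left(-1 \right)} \left(-13 + f\right) = 0 \left(-13 - 7\right) = 0 \left(-20\right) = 0$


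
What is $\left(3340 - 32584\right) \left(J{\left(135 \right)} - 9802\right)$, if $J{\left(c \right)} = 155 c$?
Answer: $-325281012$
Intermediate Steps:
$\left(3340 - 32584\right) \left(J{\left(135 \right)} - 9802\right) = \left(3340 - 32584\right) \left(155 \cdot 135 - 9802\right) = - 29244 \left(20925 - 9802\right) = \left(-29244\right) 11123 = -325281012$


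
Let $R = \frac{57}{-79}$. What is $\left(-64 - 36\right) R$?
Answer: $\frac{5700}{79} \approx 72.152$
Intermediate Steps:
$R = - \frac{57}{79}$ ($R = 57 \left(- \frac{1}{79}\right) = - \frac{57}{79} \approx -0.72152$)
$\left(-64 - 36\right) R = \left(-64 - 36\right) \left(- \frac{57}{79}\right) = \left(-100\right) \left(- \frac{57}{79}\right) = \frac{5700}{79}$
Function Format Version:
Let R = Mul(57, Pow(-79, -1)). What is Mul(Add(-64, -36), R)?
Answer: Rational(5700, 79) ≈ 72.152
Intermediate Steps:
R = Rational(-57, 79) (R = Mul(57, Rational(-1, 79)) = Rational(-57, 79) ≈ -0.72152)
Mul(Add(-64, -36), R) = Mul(Add(-64, -36), Rational(-57, 79)) = Mul(-100, Rational(-57, 79)) = Rational(5700, 79)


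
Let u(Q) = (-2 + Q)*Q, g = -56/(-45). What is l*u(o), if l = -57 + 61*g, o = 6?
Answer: 6808/15 ≈ 453.87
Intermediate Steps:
g = 56/45 (g = -56*(-1/45) = 56/45 ≈ 1.2444)
u(Q) = Q*(-2 + Q)
l = 851/45 (l = -57 + 61*(56/45) = -57 + 3416/45 = 851/45 ≈ 18.911)
l*u(o) = 851*(6*(-2 + 6))/45 = 851*(6*4)/45 = (851/45)*24 = 6808/15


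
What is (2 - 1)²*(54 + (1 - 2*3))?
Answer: 49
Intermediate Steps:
(2 - 1)²*(54 + (1 - 2*3)) = 1²*(54 + (1 - 6)) = 1*(54 - 5) = 1*49 = 49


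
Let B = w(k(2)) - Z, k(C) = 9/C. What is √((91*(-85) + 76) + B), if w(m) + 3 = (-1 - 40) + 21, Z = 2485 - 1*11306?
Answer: √1139 ≈ 33.749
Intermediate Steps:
Z = -8821 (Z = 2485 - 11306 = -8821)
w(m) = -23 (w(m) = -3 + ((-1 - 40) + 21) = -3 + (-41 + 21) = -3 - 20 = -23)
B = 8798 (B = -23 - 1*(-8821) = -23 + 8821 = 8798)
√((91*(-85) + 76) + B) = √((91*(-85) + 76) + 8798) = √((-7735 + 76) + 8798) = √(-7659 + 8798) = √1139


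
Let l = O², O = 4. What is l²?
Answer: 256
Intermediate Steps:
l = 16 (l = 4² = 16)
l² = 16² = 256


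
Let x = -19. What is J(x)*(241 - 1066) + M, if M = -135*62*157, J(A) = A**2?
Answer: -1611915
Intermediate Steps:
M = -1314090 (M = -8370*157 = -1314090)
J(x)*(241 - 1066) + M = (-19)**2*(241 - 1066) - 1314090 = 361*(-825) - 1314090 = -297825 - 1314090 = -1611915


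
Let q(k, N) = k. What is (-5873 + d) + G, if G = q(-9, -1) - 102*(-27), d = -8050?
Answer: -11178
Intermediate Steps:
G = 2745 (G = -9 - 102*(-27) = -9 + 2754 = 2745)
(-5873 + d) + G = (-5873 - 8050) + 2745 = -13923 + 2745 = -11178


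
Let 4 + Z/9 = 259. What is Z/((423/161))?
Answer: 41055/47 ≈ 873.51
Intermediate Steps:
Z = 2295 (Z = -36 + 9*259 = -36 + 2331 = 2295)
Z/((423/161)) = 2295/((423/161)) = 2295/((423*(1/161))) = 2295/(423/161) = 2295*(161/423) = 41055/47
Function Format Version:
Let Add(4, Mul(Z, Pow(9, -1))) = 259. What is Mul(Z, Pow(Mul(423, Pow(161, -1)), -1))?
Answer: Rational(41055, 47) ≈ 873.51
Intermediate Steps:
Z = 2295 (Z = Add(-36, Mul(9, 259)) = Add(-36, 2331) = 2295)
Mul(Z, Pow(Mul(423, Pow(161, -1)), -1)) = Mul(2295, Pow(Mul(423, Pow(161, -1)), -1)) = Mul(2295, Pow(Mul(423, Rational(1, 161)), -1)) = Mul(2295, Pow(Rational(423, 161), -1)) = Mul(2295, Rational(161, 423)) = Rational(41055, 47)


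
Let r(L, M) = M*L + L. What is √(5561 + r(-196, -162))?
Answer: √37117 ≈ 192.66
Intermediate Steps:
r(L, M) = L + L*M (r(L, M) = L*M + L = L + L*M)
√(5561 + r(-196, -162)) = √(5561 - 196*(1 - 162)) = √(5561 - 196*(-161)) = √(5561 + 31556) = √37117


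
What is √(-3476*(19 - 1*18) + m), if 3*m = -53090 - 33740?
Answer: I*√291774/3 ≈ 180.05*I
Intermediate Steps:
m = -86830/3 (m = (-53090 - 33740)/3 = (⅓)*(-86830) = -86830/3 ≈ -28943.)
√(-3476*(19 - 1*18) + m) = √(-3476*(19 - 1*18) - 86830/3) = √(-3476*(19 - 18) - 86830/3) = √(-3476*1 - 86830/3) = √(-3476 - 86830/3) = √(-97258/3) = I*√291774/3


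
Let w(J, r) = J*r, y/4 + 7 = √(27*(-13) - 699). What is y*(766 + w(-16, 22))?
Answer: -11592 + 8280*I*√42 ≈ -11592.0 + 53661.0*I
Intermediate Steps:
y = -28 + 20*I*√42 (y = -28 + 4*√(27*(-13) - 699) = -28 + 4*√(-351 - 699) = -28 + 4*√(-1050) = -28 + 4*(5*I*√42) = -28 + 20*I*√42 ≈ -28.0 + 129.61*I)
y*(766 + w(-16, 22)) = (-28 + 20*I*√42)*(766 - 16*22) = (-28 + 20*I*√42)*(766 - 352) = (-28 + 20*I*√42)*414 = -11592 + 8280*I*√42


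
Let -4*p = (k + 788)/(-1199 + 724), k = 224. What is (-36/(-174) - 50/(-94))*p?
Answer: 13409/34075 ≈ 0.39351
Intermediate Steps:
p = 253/475 (p = -(224 + 788)/(4*(-1199 + 724)) = -253/(-475) = -253*(-1)/475 = -1/4*(-1012/475) = 253/475 ≈ 0.53263)
(-36/(-174) - 50/(-94))*p = (-36/(-174) - 50/(-94))*(253/475) = (-36*(-1/174) - 50*(-1/94))*(253/475) = (6/29 + 25/47)*(253/475) = (1007/1363)*(253/475) = 13409/34075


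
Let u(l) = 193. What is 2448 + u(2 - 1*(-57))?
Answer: 2641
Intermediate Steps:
2448 + u(2 - 1*(-57)) = 2448 + 193 = 2641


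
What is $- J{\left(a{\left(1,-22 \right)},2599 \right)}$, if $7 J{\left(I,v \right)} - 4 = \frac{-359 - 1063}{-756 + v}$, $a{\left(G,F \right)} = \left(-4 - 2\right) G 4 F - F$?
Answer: $- \frac{850}{1843} \approx -0.4612$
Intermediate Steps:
$a{\left(G,F \right)} = - F - 24 F G$ ($a{\left(G,F \right)} = - 6 G 4 F - F = - 24 G F - F = - 24 F G - F = - F - 24 F G$)
$J{\left(I,v \right)} = \frac{4}{7} - \frac{1422}{7 \left(-756 + v\right)}$ ($J{\left(I,v \right)} = \frac{4}{7} + \frac{\left(-359 - 1063\right) \frac{1}{-756 + v}}{7} = \frac{4}{7} + \frac{\left(-1422\right) \frac{1}{-756 + v}}{7} = \frac{4}{7} - \frac{1422}{7 \left(-756 + v\right)}$)
$- J{\left(a{\left(1,-22 \right)},2599 \right)} = - \frac{2 \left(-2223 + 2 \cdot 2599\right)}{7 \left(-756 + 2599\right)} = - \frac{2 \left(-2223 + 5198\right)}{7 \cdot 1843} = - \frac{2 \cdot 2975}{7 \cdot 1843} = \left(-1\right) \frac{850}{1843} = - \frac{850}{1843}$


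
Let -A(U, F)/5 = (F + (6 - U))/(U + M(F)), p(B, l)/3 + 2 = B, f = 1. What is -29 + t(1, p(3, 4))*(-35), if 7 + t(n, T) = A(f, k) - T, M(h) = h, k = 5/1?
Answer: 1838/3 ≈ 612.67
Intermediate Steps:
k = 5 (k = 5*1 = 5)
p(B, l) = -6 + 3*B
A(U, F) = -5*(6 + F - U)/(F + U) (A(U, F) = -5*(F + (6 - U))/(U + F) = -5*(6 + F - U)/(F + U))
t(n, T) = -46/3 - T (t(n, T) = -7 + (5*(-6 + 1 - 1*5)/(5 + 1) - T) = -7 + (5*(-6 + 1 - 5)/6 - T) = -7 + (5*(⅙)*(-10) - T) = -7 + (-25/3 - T) = -46/3 - T)
-29 + t(1, p(3, 4))*(-35) = -29 + (-46/3 - (-6 + 3*3))*(-35) = -29 + (-46/3 - (-6 + 9))*(-35) = -29 + (-46/3 - 1*3)*(-35) = -29 + (-46/3 - 3)*(-35) = -29 - 55/3*(-35) = -29 + 1925/3 = 1838/3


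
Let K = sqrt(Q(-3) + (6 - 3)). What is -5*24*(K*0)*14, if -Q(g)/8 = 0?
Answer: 0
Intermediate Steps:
Q(g) = 0 (Q(g) = -8*0 = 0)
K = sqrt(3) (K = sqrt(0 + (6 - 3)) = sqrt(0 + 3) = sqrt(3) ≈ 1.7320)
-5*24*(K*0)*14 = -5*24*(sqrt(3)*0)*14 = -5*24*0*14 = -0*14 = -5*0 = 0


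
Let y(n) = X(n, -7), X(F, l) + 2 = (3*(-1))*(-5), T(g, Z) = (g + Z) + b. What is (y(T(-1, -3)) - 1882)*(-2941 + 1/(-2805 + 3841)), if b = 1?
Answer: 813515625/148 ≈ 5.4967e+6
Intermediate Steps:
T(g, Z) = 1 + Z + g (T(g, Z) = (g + Z) + 1 = (Z + g) + 1 = 1 + Z + g)
X(F, l) = 13 (X(F, l) = -2 + (3*(-1))*(-5) = -2 - 3*(-5) = -2 + 15 = 13)
y(n) = 13
(y(T(-1, -3)) - 1882)*(-2941 + 1/(-2805 + 3841)) = (13 - 1882)*(-2941 + 1/(-2805 + 3841)) = -1869*(-2941 + 1/1036) = -1869*(-3046875/1036) = 813515625/148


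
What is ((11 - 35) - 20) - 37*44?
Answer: -1672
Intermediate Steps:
((11 - 35) - 20) - 37*44 = (-24 - 20) - 1628 = -44 - 1628 = -1672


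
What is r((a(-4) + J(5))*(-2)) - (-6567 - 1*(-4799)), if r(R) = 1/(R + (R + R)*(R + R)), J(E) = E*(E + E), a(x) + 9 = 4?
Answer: 57124081/32310 ≈ 1768.0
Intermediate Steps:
a(x) = -5 (a(x) = -9 + 4 = -5)
J(E) = 2*E² (J(E) = E*(2*E) = 2*E²)
r(R) = 1/(R + 4*R²) (r(R) = 1/(R + (2*R)*(2*R)) = 1/(R + 4*R²))
r((a(-4) + J(5))*(-2)) - (-6567 - 1*(-4799)) = 1/((((-5 + 2*5²)*(-2)))*(1 + 4*((-5 + 2*5²)*(-2)))) - (-6567 - 1*(-4799)) = 1/((((-5 + 2*25)*(-2)))*(1 + 4*((-5 + 2*25)*(-2)))) - (-6567 + 4799) = 1/((((-5 + 50)*(-2)))*(1 + 4*((-5 + 50)*(-2)))) - 1*(-1768) = 1/(((45*(-2)))*(1 + 4*(45*(-2)))) + 1768 = 1/((-90)*(1 + 4*(-90))) + 1768 = -1/(90*(1 - 360)) + 1768 = -1/90/(-359) + 1768 = -1/90*(-1/359) + 1768 = 1/32310 + 1768 = 57124081/32310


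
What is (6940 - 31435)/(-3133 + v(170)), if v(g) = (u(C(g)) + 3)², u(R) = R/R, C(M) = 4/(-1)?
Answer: 8165/1039 ≈ 7.8585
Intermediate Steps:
C(M) = -4 (C(M) = 4*(-1) = -4)
u(R) = 1
v(g) = 16 (v(g) = (1 + 3)² = 4² = 16)
(6940 - 31435)/(-3133 + v(170)) = (6940 - 31435)/(-3133 + 16) = -24495/(-3117) = -24495*(-1/3117) = 8165/1039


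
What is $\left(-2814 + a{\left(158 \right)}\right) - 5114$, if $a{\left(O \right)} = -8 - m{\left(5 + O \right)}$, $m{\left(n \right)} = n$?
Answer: $-8099$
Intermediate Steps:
$a{\left(O \right)} = -13 - O$ ($a{\left(O \right)} = -8 - \left(5 + O\right) = -13 - O$)
$\left(-2814 + a{\left(158 \right)}\right) - 5114 = \left(-2814 - 171\right) - 5114 = -2985 - 5114 = -8099$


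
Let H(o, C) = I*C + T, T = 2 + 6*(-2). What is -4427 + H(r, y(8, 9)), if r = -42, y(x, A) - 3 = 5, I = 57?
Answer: -3981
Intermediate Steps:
y(x, A) = 8 (y(x, A) = 3 + 5 = 8)
T = -10 (T = 2 - 12 = -10)
H(o, C) = -10 + 57*C (H(o, C) = 57*C - 10 = -10 + 57*C)
-4427 + H(r, y(8, 9)) = -4427 + (-10 + 57*8) = -4427 + (-10 + 456) = -4427 + 446 = -3981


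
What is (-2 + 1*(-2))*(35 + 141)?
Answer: -704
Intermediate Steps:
(-2 + 1*(-2))*(35 + 141) = (-2 - 2)*176 = -4*176 = -704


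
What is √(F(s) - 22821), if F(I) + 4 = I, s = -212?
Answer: I*√23037 ≈ 151.78*I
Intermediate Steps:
F(I) = -4 + I
√(F(s) - 22821) = √((-4 - 212) - 22821) = √(-216 - 22821) = √(-23037) = I*√23037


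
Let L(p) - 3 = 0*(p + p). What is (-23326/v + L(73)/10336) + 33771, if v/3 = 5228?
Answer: 1368592453955/40527456 ≈ 33770.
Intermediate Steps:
v = 15684 (v = 3*5228 = 15684)
L(p) = 3 (L(p) = 3 + 0*(p + p) = 3 + 0*(2*p) = 3 + 0 = 3)
(-23326/v + L(73)/10336) + 33771 = (-23326/15684 + 3/10336) + 33771 = (-23326*1/15684 + 3*(1/10336)) + 33771 = (-11663/7842 + 3/10336) + 33771 = -60262621/40527456 + 33771 = 1368592453955/40527456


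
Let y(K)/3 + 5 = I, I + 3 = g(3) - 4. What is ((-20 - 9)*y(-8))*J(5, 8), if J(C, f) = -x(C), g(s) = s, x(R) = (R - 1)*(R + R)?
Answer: -31320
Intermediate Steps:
x(R) = 2*R*(-1 + R) (x(R) = (-1 + R)*(2*R) = 2*R*(-1 + R))
I = -4 (I = -3 + (3 - 4) = -3 - 1 = -4)
y(K) = -27 (y(K) = -15 + 3*(-4) = -15 - 12 = -27)
J(C, f) = -2*C*(-1 + C)
((-20 - 9)*y(-8))*J(5, 8) = ((-20 - 9)*(-27))*(2*5*(1 - 1*5)) = (-29*(-27))*(2*5*(1 - 5)) = 783*(2*5*(-4)) = 783*(-40) = -31320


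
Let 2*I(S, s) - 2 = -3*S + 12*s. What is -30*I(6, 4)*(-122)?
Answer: 58560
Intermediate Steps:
I(S, s) = 1 + 6*s - 3*S/2 (I(S, s) = 1 + (-3*S + 12*s)/2 = 1 + (6*s - 3*S/2) = 1 + 6*s - 3*S/2)
-30*I(6, 4)*(-122) = -30*(1 + 6*4 - 3/2*6)*(-122) = -30*(1 + 24 - 9)*(-122) = -30*16*(-122) = -480*(-122) = 58560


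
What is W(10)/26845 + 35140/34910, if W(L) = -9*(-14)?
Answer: 13539028/13387985 ≈ 1.0113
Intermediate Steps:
W(L) = 126
W(10)/26845 + 35140/34910 = 126/26845 + 35140/34910 = 126*(1/26845) + 35140*(1/34910) = 18/3835 + 3514/3491 = 13539028/13387985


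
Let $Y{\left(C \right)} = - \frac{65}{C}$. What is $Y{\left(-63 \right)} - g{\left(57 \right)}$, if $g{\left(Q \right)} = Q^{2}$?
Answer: $- \frac{204622}{63} \approx -3248.0$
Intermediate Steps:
$Y{\left(-63 \right)} - g{\left(57 \right)} = - \frac{65}{-63} - 57^{2} = \left(-65\right) \left(- \frac{1}{63}\right) - 3249 = \frac{65}{63} - 3249 = - \frac{204622}{63}$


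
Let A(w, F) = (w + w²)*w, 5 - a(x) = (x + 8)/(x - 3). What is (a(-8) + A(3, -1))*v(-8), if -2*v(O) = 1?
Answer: -41/2 ≈ -20.500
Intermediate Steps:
v(O) = -½ (v(O) = -½*1 = -½)
a(x) = 5 - (8 + x)/(-3 + x) (a(x) = 5 - (x + 8)/(x - 3) = 5 - (8 + x)/(-3 + x))
A(w, F) = w*(w + w²)
(a(-8) + A(3, -1))*v(-8) = ((-23 + 4*(-8))/(-3 - 8) + 3²*(1 + 3))*(-½) = ((-23 - 32)/(-11) + 9*4)*(-½) = (-1/11*(-55) + 36)*(-½) = (5 + 36)*(-½) = 41*(-½) = -41/2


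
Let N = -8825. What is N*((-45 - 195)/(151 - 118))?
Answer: 706000/11 ≈ 64182.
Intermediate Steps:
N*((-45 - 195)/(151 - 118)) = -8825*(-45 - 195)/(151 - 118) = -(-2118000)/33 = -8825*(-80/11) = 706000/11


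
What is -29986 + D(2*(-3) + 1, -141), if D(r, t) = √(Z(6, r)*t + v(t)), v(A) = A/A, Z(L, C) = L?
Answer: -29986 + 13*I*√5 ≈ -29986.0 + 29.069*I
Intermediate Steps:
v(A) = 1
D(r, t) = √(1 + 6*t) (D(r, t) = √(6*t + 1) = √(1 + 6*t))
-29986 + D(2*(-3) + 1, -141) = -29986 + √(1 + 6*(-141)) = -29986 + √(1 - 846) = -29986 + √(-845) = -29986 + 13*I*√5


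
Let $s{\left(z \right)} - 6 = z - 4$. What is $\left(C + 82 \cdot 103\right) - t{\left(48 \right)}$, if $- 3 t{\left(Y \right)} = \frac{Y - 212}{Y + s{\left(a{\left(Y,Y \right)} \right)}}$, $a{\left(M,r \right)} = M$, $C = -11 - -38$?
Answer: $\frac{1245449}{147} \approx 8472.4$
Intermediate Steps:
$C = 27$ ($C = -11 + 38 = 27$)
$s{\left(z \right)} = 2 + z$ ($s{\left(z \right)} = 6 + \left(z - 4\right) = 6 + \left(-4 + z\right) = 2 + z$)
$t{\left(Y \right)} = - \frac{-212 + Y}{3 \left(2 + 2 Y\right)}$ ($t{\left(Y \right)} = - \frac{\left(Y - 212\right) \frac{1}{Y + \left(2 + Y\right)}}{3} = - \frac{\left(-212 + Y\right) \frac{1}{2 + 2 Y}}{3} = - \frac{\frac{1}{2 + 2 Y} \left(-212 + Y\right)}{3} = - \frac{-212 + Y}{3 \left(2 + 2 Y\right)}$)
$\left(C + 82 \cdot 103\right) - t{\left(48 \right)} = \left(27 + 82 \cdot 103\right) - \frac{212 - 48}{6 \left(1 + 48\right)} = \left(27 + 8446\right) - \frac{212 - 48}{6 \cdot 49} = 8473 - \frac{1}{6} \cdot \frac{1}{49} \cdot 164 = 8473 - \frac{82}{147} = \frac{1245449}{147}$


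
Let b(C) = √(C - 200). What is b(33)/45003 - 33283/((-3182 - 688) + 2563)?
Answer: 33283/1307 + I*√167/45003 ≈ 25.465 + 0.00028716*I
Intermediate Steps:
b(C) = √(-200 + C)
b(33)/45003 - 33283/((-3182 - 688) + 2563) = √(-200 + 33)/45003 - 33283/((-3182 - 688) + 2563) = √(-167)*(1/45003) - 33283/(-3870 + 2563) = (I*√167)*(1/45003) - 33283/(-1307) = I*√167/45003 - 33283*(-1/1307) = I*√167/45003 + 33283/1307 = 33283/1307 + I*√167/45003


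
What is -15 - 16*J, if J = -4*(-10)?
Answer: -655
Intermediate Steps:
J = 40
-15 - 16*J = -15 - 16*40 = -15 - 640 = -655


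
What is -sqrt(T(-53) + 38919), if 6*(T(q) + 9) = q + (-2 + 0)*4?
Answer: -sqrt(1400394)/6 ≈ -197.23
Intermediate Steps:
T(q) = -31/3 + q/6 (T(q) = -9 + (q + (-2 + 0)*4)/6 = -9 + (q - 2*4)/6 = -9 + (q - 8)/6 = -9 + (-8 + q)/6 = -9 + (-4/3 + q/6) = -31/3 + q/6)
-sqrt(T(-53) + 38919) = -sqrt((-31/3 + (1/6)*(-53)) + 38919) = -sqrt((-31/3 - 53/6) + 38919) = -sqrt(-115/6 + 38919) = -sqrt(233399/6) = -sqrt(1400394)/6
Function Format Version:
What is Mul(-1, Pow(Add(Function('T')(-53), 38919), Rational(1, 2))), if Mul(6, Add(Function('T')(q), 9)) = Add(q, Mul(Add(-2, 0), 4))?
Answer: Mul(Rational(-1, 6), Pow(1400394, Rational(1, 2))) ≈ -197.23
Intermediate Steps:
Function('T')(q) = Add(Rational(-31, 3), Mul(Rational(1, 6), q)) (Function('T')(q) = Add(-9, Mul(Rational(1, 6), Add(q, Mul(Add(-2, 0), 4)))) = Add(-9, Mul(Rational(1, 6), Add(q, Mul(-2, 4)))) = Add(-9, Mul(Rational(1, 6), Add(q, -8))) = Add(-9, Mul(Rational(1, 6), Add(-8, q))) = Add(-9, Add(Rational(-4, 3), Mul(Rational(1, 6), q))) = Add(Rational(-31, 3), Mul(Rational(1, 6), q)))
Mul(-1, Pow(Add(Function('T')(-53), 38919), Rational(1, 2))) = Mul(-1, Pow(Add(Add(Rational(-31, 3), Mul(Rational(1, 6), -53)), 38919), Rational(1, 2))) = Mul(-1, Pow(Add(Add(Rational(-31, 3), Rational(-53, 6)), 38919), Rational(1, 2))) = Mul(-1, Pow(Add(Rational(-115, 6), 38919), Rational(1, 2))) = Mul(-1, Pow(Rational(233399, 6), Rational(1, 2))) = Mul(-1, Mul(Rational(1, 6), Pow(1400394, Rational(1, 2)))) = Mul(Rational(-1, 6), Pow(1400394, Rational(1, 2)))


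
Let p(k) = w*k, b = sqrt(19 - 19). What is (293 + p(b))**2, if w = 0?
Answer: 85849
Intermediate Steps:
b = 0 (b = sqrt(0) = 0)
p(k) = 0 (p(k) = 0*k = 0)
(293 + p(b))**2 = (293 + 0)**2 = 293**2 = 85849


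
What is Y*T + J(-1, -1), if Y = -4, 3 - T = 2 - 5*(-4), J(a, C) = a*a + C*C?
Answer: 78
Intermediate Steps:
J(a, C) = C**2 + a**2 (J(a, C) = a**2 + C**2 = C**2 + a**2)
T = -19 (T = 3 - (2 - 5*(-4)) = 3 - (2 + 20) = 3 - 1*22 = 3 - 22 = -19)
Y*T + J(-1, -1) = -4*(-19) + ((-1)**2 + (-1)**2) = 76 + (1 + 1) = 76 + 2 = 78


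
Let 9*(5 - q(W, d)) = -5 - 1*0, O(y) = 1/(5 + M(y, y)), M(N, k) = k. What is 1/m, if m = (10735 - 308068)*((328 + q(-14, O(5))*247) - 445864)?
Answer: 1/132064548538 ≈ 7.5721e-12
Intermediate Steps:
O(y) = 1/(5 + y)
q(W, d) = 50/9 (q(W, d) = 5 - (-5 - 1*0)/9 = 5 - (-5 + 0)/9 = 5 - ⅑*(-5) = 5 + 5/9 = 50/9)
m = 132064548538 (m = (10735 - 308068)*((328 + (50/9)*247) - 445864) = -297333*((328 + 12350/9) - 445864) = -297333*(15302/9 - 445864) = -297333*(-3997474/9) = 132064548538)
1/m = 1/132064548538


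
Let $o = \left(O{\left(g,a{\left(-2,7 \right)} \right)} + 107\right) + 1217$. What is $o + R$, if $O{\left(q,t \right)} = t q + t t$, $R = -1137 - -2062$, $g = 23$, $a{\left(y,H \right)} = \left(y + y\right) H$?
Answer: $2389$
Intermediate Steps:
$a{\left(y,H \right)} = 2 H y$ ($a{\left(y,H \right)} = 2 y H = 2 H y$)
$R = 925$ ($R = -1137 + 2062 = 925$)
$O{\left(q,t \right)} = t^{2} + q t$ ($O{\left(q,t \right)} = q t + t^{2} = t^{2} + q t$)
$o = 1464$ ($o = \left(2 \cdot 7 \left(-2\right) \left(23 + 2 \cdot 7 \left(-2\right)\right) + 107\right) + 1217 = \left(- 28 \left(23 - 28\right) + 107\right) + 1217 = \left(\left(-28\right) \left(-5\right) + 107\right) + 1217 = \left(140 + 107\right) + 1217 = 247 + 1217 = 1464$)
$o + R = 1464 + 925 = 2389$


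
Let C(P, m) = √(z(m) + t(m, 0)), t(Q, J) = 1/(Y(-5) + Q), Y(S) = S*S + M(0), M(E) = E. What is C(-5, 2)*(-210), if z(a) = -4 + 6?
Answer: -70*√165/3 ≈ -299.72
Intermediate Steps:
z(a) = 2
Y(S) = S² (Y(S) = S*S + 0 = S² + 0 = S²)
t(Q, J) = 1/(25 + Q) (t(Q, J) = 1/((-5)² + Q) = 1/(25 + Q))
C(P, m) = √(2 + 1/(25 + m))
C(-5, 2)*(-210) = √((51 + 2*2)/(25 + 2))*(-210) = √((51 + 4)/27)*(-210) = √((1/27)*55)*(-210) = √(55/27)*(-210) = (√165/9)*(-210) = -70*√165/3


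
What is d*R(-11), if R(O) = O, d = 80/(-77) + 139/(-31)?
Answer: 13183/217 ≈ 60.751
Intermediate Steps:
d = -13183/2387 (d = 80*(-1/77) + 139*(-1/31) = -80/77 - 139/31 = -13183/2387 ≈ -5.5228)
d*R(-11) = -13183/2387*(-11) = 13183/217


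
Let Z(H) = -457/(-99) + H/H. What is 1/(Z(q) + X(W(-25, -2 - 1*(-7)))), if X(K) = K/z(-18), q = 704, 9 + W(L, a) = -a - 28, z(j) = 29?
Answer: 2871/11966 ≈ 0.23993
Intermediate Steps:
W(L, a) = -37 - a (W(L, a) = -9 + (-a - 28) = -9 + (-28 - a) = -37 - a)
X(K) = K/29
Z(H) = 556/99 (Z(H) = -457*(-1/99) + 1 = 457/99 + 1 = 556/99)
1/(Z(q) + X(W(-25, -2 - 1*(-7)))) = 1/(556/99 + (-37 - (-2 - 1*(-7)))/29) = 1/(556/99 + (-37 - (-2 + 7))/29) = 1/(556/99 + (-37 - 1*5)/29) = 1/(556/99 + (-37 - 5)/29) = 1/(556/99 + (1/29)*(-42)) = 1/(556/99 - 42/29) = 1/(11966/2871) = 2871/11966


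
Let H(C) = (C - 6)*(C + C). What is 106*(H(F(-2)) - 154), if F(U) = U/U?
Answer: -17384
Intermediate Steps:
F(U) = 1
H(C) = 2*C*(-6 + C) (H(C) = (-6 + C)*(2*C) = 2*C*(-6 + C))
106*(H(F(-2)) - 154) = 106*(2*1*(-6 + 1) - 154) = 106*(2*1*(-5) - 154) = 106*(-10 - 154) = 106*(-164) = -17384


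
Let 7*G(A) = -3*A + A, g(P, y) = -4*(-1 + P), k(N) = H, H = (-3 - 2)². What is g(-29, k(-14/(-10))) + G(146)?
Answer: 548/7 ≈ 78.286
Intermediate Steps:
H = 25 (H = (-5)² = 25)
k(N) = 25
g(P, y) = 4 - 4*P
G(A) = -2*A/7 (G(A) = (-3*A + A)/7 = (-2*A)/7 = -2*A/7)
g(-29, k(-14/(-10))) + G(146) = (4 - 4*(-29)) - 2/7*146 = (4 + 116) - 292/7 = 120 - 292/7 = 548/7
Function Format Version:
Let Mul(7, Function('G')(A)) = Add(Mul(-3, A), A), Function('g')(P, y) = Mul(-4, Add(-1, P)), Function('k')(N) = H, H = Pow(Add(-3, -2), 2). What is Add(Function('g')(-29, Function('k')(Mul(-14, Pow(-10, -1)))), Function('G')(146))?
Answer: Rational(548, 7) ≈ 78.286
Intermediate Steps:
H = 25 (H = Pow(-5, 2) = 25)
Function('k')(N) = 25
Function('g')(P, y) = Add(4, Mul(-4, P))
Function('G')(A) = Mul(Rational(-2, 7), A) (Function('G')(A) = Mul(Rational(1, 7), Add(Mul(-3, A), A)) = Mul(Rational(1, 7), Mul(-2, A)) = Mul(Rational(-2, 7), A))
Add(Function('g')(-29, Function('k')(Mul(-14, Pow(-10, -1)))), Function('G')(146)) = Add(Add(4, Mul(-4, -29)), Mul(Rational(-2, 7), 146)) = Add(Add(4, 116), Rational(-292, 7)) = Add(120, Rational(-292, 7)) = Rational(548, 7)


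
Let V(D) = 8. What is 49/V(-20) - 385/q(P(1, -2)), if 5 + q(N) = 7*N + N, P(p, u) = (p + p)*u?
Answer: 4893/296 ≈ 16.530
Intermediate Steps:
P(p, u) = 2*p*u (P(p, u) = (2*p)*u = 2*p*u)
q(N) = -5 + 8*N (q(N) = -5 + (7*N + N) = -5 + 8*N)
49/V(-20) - 385/q(P(1, -2)) = 49/8 - 385/(-5 + 8*(2*1*(-2))) = 49*(⅛) - 385/(-5 + 8*(-4)) = 49/8 - 385/(-5 - 32) = 49/8 - 385/(-37) = 49/8 - 385*(-1/37) = 49/8 + 385/37 = 4893/296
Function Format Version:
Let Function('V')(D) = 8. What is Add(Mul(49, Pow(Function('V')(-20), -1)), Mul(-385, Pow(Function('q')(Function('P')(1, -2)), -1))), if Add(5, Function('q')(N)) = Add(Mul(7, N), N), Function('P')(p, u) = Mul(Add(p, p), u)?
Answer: Rational(4893, 296) ≈ 16.530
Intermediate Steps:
Function('P')(p, u) = Mul(2, p, u) (Function('P')(p, u) = Mul(Mul(2, p), u) = Mul(2, p, u))
Function('q')(N) = Add(-5, Mul(8, N)) (Function('q')(N) = Add(-5, Add(Mul(7, N), N)) = Add(-5, Mul(8, N)))
Add(Mul(49, Pow(Function('V')(-20), -1)), Mul(-385, Pow(Function('q')(Function('P')(1, -2)), -1))) = Add(Mul(49, Pow(8, -1)), Mul(-385, Pow(Add(-5, Mul(8, Mul(2, 1, -2))), -1))) = Add(Mul(49, Rational(1, 8)), Mul(-385, Pow(Add(-5, Mul(8, -4)), -1))) = Add(Rational(49, 8), Mul(-385, Pow(Add(-5, -32), -1))) = Add(Rational(49, 8), Mul(-385, Pow(-37, -1))) = Add(Rational(49, 8), Mul(-385, Rational(-1, 37))) = Add(Rational(49, 8), Rational(385, 37)) = Rational(4893, 296)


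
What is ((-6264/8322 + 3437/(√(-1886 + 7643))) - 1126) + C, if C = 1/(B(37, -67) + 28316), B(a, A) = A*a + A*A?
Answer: -47393653369/42062162 + 3437*√5757/5757 ≈ -1081.5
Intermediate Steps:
B(a, A) = A² + A*a (B(a, A) = A*a + A² = A² + A*a)
C = 1/30326 (C = 1/(-67*(-67 + 37) + 28316) = 1/(-67*(-30) + 28316) = 1/(2010 + 28316) = 1/30326 ≈ 3.2975e-5)
((-6264/8322 + 3437/(√(-1886 + 7643))) - 1126) + C = ((-6264/8322 + 3437/(√(-1886 + 7643))) - 1126) + 1/30326 = ((-6264*1/8322 + 3437/(√5757)) - 1126) + 1/30326 = ((-1044/1387 + 3437*(√5757/5757)) - 1126) + 1/30326 = ((-1044/1387 + 3437*√5757/5757) - 1126) + 1/30326 = (-1562806/1387 + 3437*√5757/5757) + 1/30326 = -47393653369/42062162 + 3437*√5757/5757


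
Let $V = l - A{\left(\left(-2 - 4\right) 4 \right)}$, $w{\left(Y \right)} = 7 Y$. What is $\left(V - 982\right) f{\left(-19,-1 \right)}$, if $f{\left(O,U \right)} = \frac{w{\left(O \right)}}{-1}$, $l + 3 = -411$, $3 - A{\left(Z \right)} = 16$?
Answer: $-183939$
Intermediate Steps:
$A{\left(Z \right)} = -13$ ($A{\left(Z \right)} = 3 - 16 = -13$)
$l = -414$ ($l = -3 - 411 = -414$)
$V = -401$ ($V = -414 - -13 = -414 + 13 = -401$)
$f{\left(O,U \right)} = - 7 O$ ($f{\left(O,U \right)} = \frac{7 O}{-1} = 7 O \left(-1\right) = - 7 O$)
$\left(V - 982\right) f{\left(-19,-1 \right)} = \left(-401 - 982\right) \left(\left(-7\right) \left(-19\right)\right) = \left(-1383\right) 133 = -183939$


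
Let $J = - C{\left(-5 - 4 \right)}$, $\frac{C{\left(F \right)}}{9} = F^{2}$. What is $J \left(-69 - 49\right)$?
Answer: $86022$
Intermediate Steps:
$C{\left(F \right)} = 9 F^{2}$
$J = -729$ ($J = - 9 \left(-5 - 4\right)^{2} = - 9 \left(-9\right)^{2} = - 9 \cdot 81 = \left(-1\right) 729 = -729$)
$J \left(-69 - 49\right) = - 729 \left(-69 - 49\right) = \left(-729\right) \left(-118\right) = 86022$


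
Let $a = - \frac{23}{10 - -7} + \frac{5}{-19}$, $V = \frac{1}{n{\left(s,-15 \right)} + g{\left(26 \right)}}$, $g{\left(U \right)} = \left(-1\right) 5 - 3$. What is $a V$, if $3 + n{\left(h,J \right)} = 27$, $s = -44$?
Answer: $- \frac{261}{2584} \approx -0.10101$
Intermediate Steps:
$n{\left(h,J \right)} = 24$ ($n{\left(h,J \right)} = -3 + 27 = 24$)
$g{\left(U \right)} = -8$ ($g{\left(U \right)} = -5 - 3 = -8$)
$V = \frac{1}{16}$ ($V = \frac{1}{24 - 8} = \frac{1}{16} \approx 0.0625$)
$a = - \frac{522}{323}$ ($a = - \frac{23}{10 + 7} + 5 \left(- \frac{1}{19}\right) = - \frac{23}{17} - \frac{5}{19} = - \frac{522}{323} \approx -1.6161$)
$a V = \left(- \frac{522}{323}\right) \frac{1}{16} = - \frac{261}{2584}$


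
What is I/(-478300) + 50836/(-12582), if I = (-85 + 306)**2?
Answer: -12464688131/3008985300 ≈ -4.1425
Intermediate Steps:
I = 48841 (I = 221**2 = 48841)
I/(-478300) + 50836/(-12582) = 48841/(-478300) + 50836/(-12582) = 48841*(-1/478300) + 50836*(-1/12582) = -48841/478300 - 25418/6291 = -12464688131/3008985300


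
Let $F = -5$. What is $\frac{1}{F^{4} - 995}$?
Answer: $- \frac{1}{370} \approx -0.0027027$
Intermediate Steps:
$\frac{1}{F^{4} - 995} = \frac{1}{\left(-5\right)^{4} - 995} = \frac{1}{625 - 995} = \frac{1}{-370} = - \frac{1}{370}$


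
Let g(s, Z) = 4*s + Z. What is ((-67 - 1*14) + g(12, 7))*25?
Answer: -650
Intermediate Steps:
g(s, Z) = Z + 4*s
((-67 - 1*14) + g(12, 7))*25 = ((-67 - 1*14) + (7 + 4*12))*25 = ((-67 - 14) + (7 + 48))*25 = (-81 + 55)*25 = -26*25 = -650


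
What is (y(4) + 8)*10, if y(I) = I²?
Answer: 240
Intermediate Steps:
(y(4) + 8)*10 = (4² + 8)*10 = (16 + 8)*10 = 24*10 = 240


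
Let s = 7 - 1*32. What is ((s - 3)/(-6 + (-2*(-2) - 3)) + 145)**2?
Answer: 567009/25 ≈ 22680.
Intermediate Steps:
s = -25 (s = 7 - 32 = -25)
((s - 3)/(-6 + (-2*(-2) - 3)) + 145)**2 = ((-25 - 3)/(-6 + (-2*(-2) - 3)) + 145)**2 = (-28/(-6 + (4 - 3)) + 145)**2 = (-28/(-6 + 1) + 145)**2 = (-28/(-5) + 145)**2 = (-28*(-1/5) + 145)**2 = (28/5 + 145)**2 = (753/5)**2 = 567009/25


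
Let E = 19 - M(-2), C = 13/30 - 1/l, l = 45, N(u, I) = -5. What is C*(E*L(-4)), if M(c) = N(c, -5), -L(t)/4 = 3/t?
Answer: 148/5 ≈ 29.600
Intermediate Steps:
L(t) = -12/t
M(c) = -5
C = 37/90 (C = 13/30 - 1/45 = 37/90 ≈ 0.41111)
E = 24 (E = 19 - 1*(-5) = 19 + 5 = 24)
C*(E*L(-4)) = 37*(24*(-12/(-4)))/90 = 37*(24*(-12*(-¼)))/90 = 37*(24*3)/90 = (37/90)*72 = 148/5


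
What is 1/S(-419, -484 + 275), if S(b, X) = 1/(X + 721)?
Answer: 512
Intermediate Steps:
S(b, X) = 1/(721 + X)
1/S(-419, -484 + 275) = 1/(1/(721 + (-484 + 275))) = 1/(1/(721 - 209)) = 1/(1/512) = 512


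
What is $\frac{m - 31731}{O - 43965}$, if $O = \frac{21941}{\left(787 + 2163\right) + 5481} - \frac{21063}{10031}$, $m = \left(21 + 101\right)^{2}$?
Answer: $\frac{203539102681}{531162482621} \approx 0.3832$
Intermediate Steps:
$m = 14884$ ($m = 122^{2} = 14884$)
$O = \frac{6072574}{12081623}$ ($O = \frac{21941}{2950 + 5481} - \frac{3009}{1433} = \frac{21941}{8431} - \frac{3009}{1433} = \frac{6072574}{12081623} \approx 0.50263$)
$\frac{m - 31731}{O - 43965} = \frac{14884 - 31731}{\frac{6072574}{12081623} - 43965} = - \frac{16847}{- \frac{531162482621}{12081623}} = \left(-16847\right) \left(- \frac{12081623}{531162482621}\right) = \frac{203539102681}{531162482621}$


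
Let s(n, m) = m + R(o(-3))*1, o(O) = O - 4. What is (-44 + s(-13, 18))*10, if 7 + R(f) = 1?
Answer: -320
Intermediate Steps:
o(O) = -4 + O
R(f) = -6 (R(f) = -7 + 1 = -6)
s(n, m) = -6 + m (s(n, m) = m - 6*1 = m - 6 = -6 + m)
(-44 + s(-13, 18))*10 = (-44 + (-6 + 18))*10 = (-44 + 12)*10 = -32*10 = -320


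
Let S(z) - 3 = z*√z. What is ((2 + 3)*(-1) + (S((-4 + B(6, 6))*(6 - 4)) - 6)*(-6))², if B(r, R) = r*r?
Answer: 9357481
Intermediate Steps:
B(r, R) = r²
S(z) = 3 + z^(3/2) (S(z) = 3 + z*√z = 3 + z^(3/2))
((2 + 3)*(-1) + (S((-4 + B(6, 6))*(6 - 4)) - 6)*(-6))² = ((2 + 3)*(-1) + ((3 + ((-4 + 6²)*(6 - 4))^(3/2)) - 6)*(-6))² = (5*(-1) + ((3 + ((-4 + 36)*2)^(3/2)) - 6)*(-6))² = (-5 + ((3 + (32*2)^(3/2)) - 6)*(-6))² = (-5 + ((3 + 64^(3/2)) - 6)*(-6))² = (-5 + ((3 + 512) - 6)*(-6))² = (-5 + (515 - 6)*(-6))² = (-5 + 509*(-6))² = (-5 - 3054)² = (-3059)² = 9357481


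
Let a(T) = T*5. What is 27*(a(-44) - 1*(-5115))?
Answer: 132165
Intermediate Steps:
a(T) = 5*T
27*(a(-44) - 1*(-5115)) = 27*(5*(-44) - 1*(-5115)) = 27*(-220 + 5115) = 27*4895 = 132165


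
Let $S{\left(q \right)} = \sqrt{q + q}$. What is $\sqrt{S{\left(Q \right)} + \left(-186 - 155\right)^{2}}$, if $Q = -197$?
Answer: $\sqrt{116281 + i \sqrt{394}} \approx 341.0 + 0.029 i$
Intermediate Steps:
$S{\left(q \right)} = \sqrt{2} \sqrt{q}$ ($S{\left(q \right)} = \sqrt{2 q} = \sqrt{2} \sqrt{q}$)
$\sqrt{S{\left(Q \right)} + \left(-186 - 155\right)^{2}} = \sqrt{\sqrt{2} \sqrt{-197} + \left(-186 - 155\right)^{2}} = \sqrt{\sqrt{2} i \sqrt{197} + \left(-341\right)^{2}} = \sqrt{i \sqrt{394} + 116281} = \sqrt{116281 + i \sqrt{394}}$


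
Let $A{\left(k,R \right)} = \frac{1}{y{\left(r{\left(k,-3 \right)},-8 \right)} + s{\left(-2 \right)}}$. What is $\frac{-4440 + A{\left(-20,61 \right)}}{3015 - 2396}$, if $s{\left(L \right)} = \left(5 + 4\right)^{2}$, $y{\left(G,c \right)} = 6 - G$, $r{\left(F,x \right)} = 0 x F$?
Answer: $- \frac{386279}{53853} \approx -7.1728$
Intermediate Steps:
$r{\left(F,x \right)} = 0$ ($r{\left(F,x \right)} = 0 F = 0$)
$s{\left(L \right)} = 81$ ($s{\left(L \right)} = 9^{2} = 81$)
$A{\left(k,R \right)} = \frac{1}{87}$ ($A{\left(k,R \right)} = \frac{1}{\left(6 - 0\right) + 81} = \frac{1}{\left(6 + 0\right) + 81} = \frac{1}{6 + 81} = \frac{1}{87}$)
$\frac{-4440 + A{\left(-20,61 \right)}}{3015 - 2396} = \frac{-4440 + \frac{1}{87}}{3015 - 2396} = - \frac{386279}{87 \cdot 619} = \left(- \frac{386279}{87}\right) \frac{1}{619} = - \frac{386279}{53853}$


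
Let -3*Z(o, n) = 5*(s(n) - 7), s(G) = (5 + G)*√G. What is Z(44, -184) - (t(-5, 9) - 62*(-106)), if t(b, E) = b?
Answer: -19666/3 + 1790*I*√46/3 ≈ -6555.3 + 4046.8*I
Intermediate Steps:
s(G) = √G*(5 + G)
Z(o, n) = 35/3 - 5*√n*(5 + n)/3 (Z(o, n) = -5*(√n*(5 + n) - 7)/3 = -5*(-7 + √n*(5 + n))/3 = -(-35 + 5*√n*(5 + n))/3 = 35/3 - 5*√n*(5 + n)/3)
Z(44, -184) - (t(-5, 9) - 62*(-106)) = (35/3 - 5*√(-184)*(5 - 184)/3) - (-5 - 62*(-106)) = (35/3 - 5/3*2*I*√46*(-179)) - (-5 + 6572) = (35/3 + 1790*I*√46/3) - 1*6567 = (35/3 + 1790*I*√46/3) - 6567 = -19666/3 + 1790*I*√46/3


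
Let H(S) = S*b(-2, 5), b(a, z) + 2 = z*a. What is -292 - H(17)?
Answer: -88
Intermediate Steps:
b(a, z) = -2 + a*z (b(a, z) = -2 + z*a = -2 + a*z)
H(S) = -12*S (H(S) = S*(-2 - 2*5) = S*(-2 - 10) = S*(-12) = -12*S)
-292 - H(17) = -292 - (-12)*17 = -292 - 1*(-204) = -292 + 204 = -88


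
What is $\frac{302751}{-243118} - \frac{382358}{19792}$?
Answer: $- \frac{24737540009}{1202947864} \approx -20.564$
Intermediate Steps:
$\frac{302751}{-243118} - \frac{382358}{19792} = 302751 \left(- \frac{1}{243118}\right) - \frac{191179}{9896} = - \frac{302751}{243118} - \frac{191179}{9896} = - \frac{24737540009}{1202947864}$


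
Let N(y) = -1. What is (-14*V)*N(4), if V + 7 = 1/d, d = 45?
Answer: -4396/45 ≈ -97.689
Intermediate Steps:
V = -314/45 (V = -7 + 1/45 = -314/45 ≈ -6.9778)
(-14*V)*N(4) = -14*(-314/45)*(-1) = (4396/45)*(-1) = -4396/45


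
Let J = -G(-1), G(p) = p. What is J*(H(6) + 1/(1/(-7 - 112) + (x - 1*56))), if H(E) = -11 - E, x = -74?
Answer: -263126/15471 ≈ -17.008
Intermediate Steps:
J = 1 (J = -1*(-1) = 1)
J*(H(6) + 1/(1/(-7 - 112) + (x - 1*56))) = 1*((-11 - 1*6) + 1/(1/(-7 - 112) + (-74 - 1*56))) = 1*((-11 - 6) + 1/(1/(-119) + (-74 - 56))) = 1*(-17 + 1/(-1/119 - 130)) = 1*(-17 + 1/(-15471/119)) = 1*(-17 - 119/15471) = 1*(-263126/15471) = -263126/15471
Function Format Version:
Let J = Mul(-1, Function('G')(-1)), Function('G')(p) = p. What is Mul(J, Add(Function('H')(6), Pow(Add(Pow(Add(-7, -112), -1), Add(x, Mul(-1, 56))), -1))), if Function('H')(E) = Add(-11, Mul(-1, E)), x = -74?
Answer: Rational(-263126, 15471) ≈ -17.008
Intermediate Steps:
J = 1 (J = Mul(-1, -1) = 1)
Mul(J, Add(Function('H')(6), Pow(Add(Pow(Add(-7, -112), -1), Add(x, Mul(-1, 56))), -1))) = Mul(1, Add(Add(-11, Mul(-1, 6)), Pow(Add(Pow(Add(-7, -112), -1), Add(-74, Mul(-1, 56))), -1))) = Mul(1, Add(Add(-11, -6), Pow(Add(Pow(-119, -1), Add(-74, -56)), -1))) = Mul(1, Add(-17, Pow(Add(Rational(-1, 119), -130), -1))) = Mul(1, Add(-17, Pow(Rational(-15471, 119), -1))) = Mul(1, Add(-17, Rational(-119, 15471))) = Mul(1, Rational(-263126, 15471)) = Rational(-263126, 15471)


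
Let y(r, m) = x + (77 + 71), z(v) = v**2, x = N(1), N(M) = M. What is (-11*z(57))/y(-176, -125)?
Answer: -35739/149 ≈ -239.86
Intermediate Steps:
x = 1
y(r, m) = 149 (y(r, m) = 1 + (77 + 71) = 1 + 148 = 149)
(-11*z(57))/y(-176, -125) = -11*57**2/149 = -11*3249*(1/149) = -35739*1/149 = -35739/149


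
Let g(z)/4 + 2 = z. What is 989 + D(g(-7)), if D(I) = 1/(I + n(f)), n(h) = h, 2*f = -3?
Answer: 74173/75 ≈ 988.97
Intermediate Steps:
f = -3/2 (f = (1/2)*(-3) = -3/2 ≈ -1.5000)
g(z) = -8 + 4*z
D(I) = 1/(-3/2 + I) (D(I) = 1/(I - 3/2) = 1/(-3/2 + I))
989 + D(g(-7)) = 989 + 2/(-3 + 2*(-8 + 4*(-7))) = 989 + 2/(-3 + 2*(-8 - 28)) = 989 + 2/(-3 + 2*(-36)) = 989 + 2/(-3 - 72) = 989 + 2/(-75) = 989 + 2*(-1/75) = 989 - 2/75 = 74173/75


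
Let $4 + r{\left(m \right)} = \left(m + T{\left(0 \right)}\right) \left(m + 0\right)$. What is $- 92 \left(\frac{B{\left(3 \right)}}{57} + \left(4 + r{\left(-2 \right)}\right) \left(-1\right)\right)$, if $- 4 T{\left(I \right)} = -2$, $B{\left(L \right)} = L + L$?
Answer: $\frac{5060}{19} \approx 266.32$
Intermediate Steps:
$B{\left(L \right)} = 2 L$
$T{\left(I \right)} = \frac{1}{2}$ ($T{\left(I \right)} = \left(- \frac{1}{4}\right) \left(-2\right) = \frac{1}{2}$)
$r{\left(m \right)} = -4 + m \left(\frac{1}{2} + m\right)$ ($r{\left(m \right)} = -4 + \left(m + \frac{1}{2}\right) \left(m + 0\right) = -4 + \left(\frac{1}{2} + m\right) m = -4 + m \left(\frac{1}{2} + m\right)$)
$- 92 \left(\frac{B{\left(3 \right)}}{57} + \left(4 + r{\left(-2 \right)}\right) \left(-1\right)\right) = - 92 \left(\frac{2 \cdot 3}{57} + \left(4 + \left(-4 + \left(-2\right)^{2} + \frac{1}{2} \left(-2\right)\right)\right) \left(-1\right)\right) = - 92 \left(6 \cdot \frac{1}{57} + \left(4 - 1\right) \left(-1\right)\right) = - 92 \left(\frac{2}{19} + \left(4 - 1\right) \left(-1\right)\right) = - 92 \left(\frac{2}{19} + 3 \left(-1\right)\right) = - 92 \left(\frac{2}{19} - 3\right) = \left(-92\right) \left(- \frac{55}{19}\right) = \frac{5060}{19}$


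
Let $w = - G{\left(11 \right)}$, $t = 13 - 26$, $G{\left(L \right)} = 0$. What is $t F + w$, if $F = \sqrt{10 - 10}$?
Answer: $0$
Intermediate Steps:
$t = -13$ ($t = 13 - 26 = -13$)
$F = 0$ ($F = \sqrt{0} = 0$)
$w = 0$ ($w = \left(-1\right) 0 = 0$)
$t F + w = \left(-13\right) 0 + 0 = 0 + 0 = 0$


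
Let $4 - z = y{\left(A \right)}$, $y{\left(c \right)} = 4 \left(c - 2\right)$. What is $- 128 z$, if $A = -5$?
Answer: $-4096$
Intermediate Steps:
$y{\left(c \right)} = -8 + 4 c$ ($y{\left(c \right)} = 4 \left(-2 + c\right) = -8 + 4 c$)
$z = 32$ ($z = 4 - \left(-8 + 4 \left(-5\right)\right) = 4 - \left(-8 - 20\right) = 4 - -28 = 4 + 28 = 32$)
$- 128 z = \left(-128\right) 32 = -4096$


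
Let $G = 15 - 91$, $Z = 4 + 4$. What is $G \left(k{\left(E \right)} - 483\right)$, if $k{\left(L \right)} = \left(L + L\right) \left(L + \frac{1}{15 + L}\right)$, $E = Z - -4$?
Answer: $\frac{132772}{9} \approx 14752.0$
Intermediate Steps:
$Z = 8$
$E = 12$ ($E = 8 - -4 = 8 + 4 = 12$)
$G = -76$
$k{\left(L \right)} = 2 L \left(L + \frac{1}{15 + L}\right)$
$G \left(k{\left(E \right)} - 483\right) = - 76 \left(2 \cdot 12 \frac{1}{15 + 12} \left(1 + 12^{2} + 15 \cdot 12\right) - 483\right) = - 76 \left(2 \cdot 12 \cdot \frac{1}{27} \left(1 + 144 + 180\right) - 483\right) = - 76 \left(2 \cdot 12 \cdot \frac{1}{27} \cdot 325 - 483\right) = - 76 \left(\frac{2600}{9} - 483\right) = \left(-76\right) \left(- \frac{1747}{9}\right) = \frac{132772}{9}$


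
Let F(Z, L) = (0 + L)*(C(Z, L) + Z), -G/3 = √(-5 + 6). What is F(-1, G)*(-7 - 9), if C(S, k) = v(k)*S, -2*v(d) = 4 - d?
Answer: 120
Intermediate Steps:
v(d) = -2 + d/2 (v(d) = -(4 - d)/2 = -2 + d/2)
G = -3 (G = -3*√(-5 + 6) = -3*√1 = -3*1 = -3)
C(S, k) = S*(-2 + k/2) (C(S, k) = (-2 + k/2)*S = S*(-2 + k/2))
F(Z, L) = L*(Z + Z*(-4 + L)/2) (F(Z, L) = (0 + L)*(Z*(-4 + L)/2 + Z) = L*(Z + Z*(-4 + L)/2))
F(-1, G)*(-7 - 9) = ((½)*(-3)*(-1)*(-2 - 3))*(-7 - 9) = ((½)*(-3)*(-1)*(-5))*(-16) = -15/2*(-16) = 120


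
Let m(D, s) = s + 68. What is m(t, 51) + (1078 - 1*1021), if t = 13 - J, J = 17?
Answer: 176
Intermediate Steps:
t = -4 (t = 13 - 1*17 = 13 - 17 = -4)
m(D, s) = 68 + s
m(t, 51) + (1078 - 1*1021) = (68 + 51) + (1078 - 1*1021) = 119 + (1078 - 1021) = 119 + 57 = 176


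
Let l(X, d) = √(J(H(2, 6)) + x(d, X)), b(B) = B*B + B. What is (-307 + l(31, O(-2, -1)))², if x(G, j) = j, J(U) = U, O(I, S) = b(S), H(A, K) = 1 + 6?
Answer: (307 - √38)² ≈ 90502.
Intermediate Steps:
b(B) = B + B² (b(B) = B² + B = B + B²)
H(A, K) = 7
O(I, S) = S*(1 + S)
l(X, d) = √(7 + X)
(-307 + l(31, O(-2, -1)))² = (-307 + √(7 + 31))² = (-307 + √38)²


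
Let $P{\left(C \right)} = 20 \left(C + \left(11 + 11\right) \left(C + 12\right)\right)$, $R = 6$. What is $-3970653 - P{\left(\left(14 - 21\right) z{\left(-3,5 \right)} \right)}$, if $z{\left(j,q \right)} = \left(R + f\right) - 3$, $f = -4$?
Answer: $-3979153$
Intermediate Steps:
$z{\left(j,q \right)} = -1$ ($z{\left(j,q \right)} = \left(6 - 4\right) - 3 = 2 - 3 = -1$)
$P{\left(C \right)} = 5280 + 460 C$ ($P{\left(C \right)} = 20 \left(C + 22 \left(12 + C\right)\right) = 20 \left(C + \left(264 + 22 C\right)\right) = 20 \left(264 + 23 C\right) = 5280 + 460 C$)
$-3970653 - P{\left(\left(14 - 21\right) z{\left(-3,5 \right)} \right)} = -3970653 - \left(5280 + 460 \left(14 - 21\right) \left(-1\right)\right) = -3970653 - \left(5280 + 460 \left(\left(-7\right) \left(-1\right)\right)\right) = -3970653 - \left(5280 + 460 \cdot 7\right) = -3970653 - \left(5280 + 3220\right) = -3970653 - 8500 = -3979153$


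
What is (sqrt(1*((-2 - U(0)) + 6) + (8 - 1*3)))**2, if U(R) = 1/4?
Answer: 35/4 ≈ 8.7500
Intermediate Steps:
U(R) = 1/4
(sqrt(1*((-2 - U(0)) + 6) + (8 - 1*3)))**2 = (sqrt(1*((-2 - 1*1/4) + 6) + (8 - 1*3)))**2 = (sqrt(1*((-2 - 1/4) + 6) + (8 - 3)))**2 = (sqrt(1*(-9/4 + 6) + 5))**2 = (sqrt(1*(15/4) + 5))**2 = (sqrt(15/4 + 5))**2 = (sqrt(35/4))**2 = (sqrt(35)/2)**2 = 35/4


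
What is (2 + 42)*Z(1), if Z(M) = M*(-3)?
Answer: -132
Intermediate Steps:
Z(M) = -3*M
(2 + 42)*Z(1) = (2 + 42)*(-3*1) = 44*(-3) = -132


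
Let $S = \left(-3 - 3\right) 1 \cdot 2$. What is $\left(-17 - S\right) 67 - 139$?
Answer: $-474$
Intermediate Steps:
$S = -12$ ($S = \left(-6\right) 2 = -12$)
$\left(-17 - S\right) 67 - 139 = \left(-17 - -12\right) 67 - 139 = \left(-17 + 12\right) 67 - 139 = \left(-5\right) 67 - 139 = -335 - 139 = -474$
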